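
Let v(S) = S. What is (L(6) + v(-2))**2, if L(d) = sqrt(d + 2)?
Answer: 12 - 8*sqrt(2) ≈ 0.68629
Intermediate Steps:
L(d) = sqrt(2 + d)
(L(6) + v(-2))**2 = (sqrt(2 + 6) - 2)**2 = (sqrt(8) - 2)**2 = (2*sqrt(2) - 2)**2 = (-2 + 2*sqrt(2))**2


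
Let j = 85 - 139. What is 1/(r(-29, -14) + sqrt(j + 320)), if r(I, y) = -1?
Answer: 1/265 + sqrt(266)/265 ≈ 0.065319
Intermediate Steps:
j = -54
1/(r(-29, -14) + sqrt(j + 320)) = 1/(-1 + sqrt(-54 + 320)) = 1/(-1 + sqrt(266))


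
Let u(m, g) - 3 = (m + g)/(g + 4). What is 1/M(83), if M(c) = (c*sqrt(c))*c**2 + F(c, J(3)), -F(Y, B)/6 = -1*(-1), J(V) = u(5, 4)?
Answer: 6/27136050989591 + 571787*sqrt(83)/27136050989591 ≈ 1.9197e-7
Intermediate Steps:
u(m, g) = 3 + (g + m)/(4 + g) (u(m, g) = 3 + (m + g)/(g + 4) = 3 + (g + m)/(4 + g))
J(V) = 33/8 (J(V) = (12 + 5 + 4*4)/(4 + 4) = (12 + 5 + 16)/8 = (1/8)*33 = 33/8)
F(Y, B) = -6 (F(Y, B) = -(-6)*(-1) = -6*1 = -6)
M(c) = -6 + c**(7/2) (M(c) = (c*sqrt(c))*c**2 - 6 = c**(3/2)*c**2 - 6 = c**(7/2) - 6 = -6 + c**(7/2))
1/M(83) = 1/(-6 + 83**(7/2)) = 1/(-6 + 571787*sqrt(83))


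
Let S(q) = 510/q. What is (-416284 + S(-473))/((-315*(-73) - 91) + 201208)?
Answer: -98451421/53002488 ≈ -1.8575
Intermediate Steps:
(-416284 + S(-473))/((-315*(-73) - 91) + 201208) = (-416284 + 510/(-473))/((-315*(-73) - 91) + 201208) = (-416284 + 510*(-1/473))/((22995 - 91) + 201208) = (-416284 - 510/473)/(22904 + 201208) = -196902842/473/224112 = -196902842/473*1/224112 = -98451421/53002488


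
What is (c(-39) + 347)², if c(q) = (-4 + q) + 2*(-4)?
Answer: 87616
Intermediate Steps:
c(q) = -12 + q (c(q) = (-4 + q) - 8 = -12 + q)
(c(-39) + 347)² = ((-12 - 39) + 347)² = (-51 + 347)² = 296² = 87616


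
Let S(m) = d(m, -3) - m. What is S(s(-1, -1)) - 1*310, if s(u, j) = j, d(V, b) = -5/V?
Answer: -304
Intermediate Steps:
S(m) = -m - 5/m (S(m) = -5/m - m = -m - 5/m)
S(s(-1, -1)) - 1*310 = (-1*(-1) - 5/(-1)) - 1*310 = (1 - 5*(-1)) - 310 = (1 + 5) - 310 = 6 - 310 = -304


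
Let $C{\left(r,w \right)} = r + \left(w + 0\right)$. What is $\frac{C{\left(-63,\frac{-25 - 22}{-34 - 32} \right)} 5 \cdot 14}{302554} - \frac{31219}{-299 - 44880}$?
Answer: $\frac{43599817049}{64439982354} \approx 0.6766$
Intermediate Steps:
$C{\left(r,w \right)} = r + w$
$\frac{C{\left(-63,\frac{-25 - 22}{-34 - 32} \right)} 5 \cdot 14}{302554} - \frac{31219}{-299 - 44880} = \frac{\left(-63 + \frac{-25 - 22}{-34 - 32}\right) 5 \cdot 14}{302554} - \frac{31219}{-299 - 44880} = \left(-63 - \frac{47}{-66}\right) 70 \cdot \frac{1}{302554} - \frac{31219}{-299 - 44880} = \left(-63 - - \frac{47}{66}\right) 70 \cdot \frac{1}{302554} - \frac{31219}{-45179} = \left(-63 + \frac{47}{66}\right) 70 \cdot \frac{1}{302554} - - \frac{31219}{45179} = \left(- \frac{4111}{66}\right) 70 \cdot \frac{1}{302554} + \frac{31219}{45179} = \left(- \frac{143885}{33}\right) \frac{1}{302554} + \frac{31219}{45179} = - \frac{20555}{1426326} + \frac{31219}{45179} = \frac{43599817049}{64439982354}$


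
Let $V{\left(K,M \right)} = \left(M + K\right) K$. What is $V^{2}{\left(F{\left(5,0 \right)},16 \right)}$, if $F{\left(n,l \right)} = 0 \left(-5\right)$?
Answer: $0$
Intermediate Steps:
$F{\left(n,l \right)} = 0$
$V{\left(K,M \right)} = K \left(K + M\right)$ ($V{\left(K,M \right)} = \left(K + M\right) K = K \left(K + M\right)$)
$V^{2}{\left(F{\left(5,0 \right)},16 \right)} = \left(0 \left(0 + 16\right)\right)^{2} = \left(0 \cdot 16\right)^{2} = 0^{2} = 0$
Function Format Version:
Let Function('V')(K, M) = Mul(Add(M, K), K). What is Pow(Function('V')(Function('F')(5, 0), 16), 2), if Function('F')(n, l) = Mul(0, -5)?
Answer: 0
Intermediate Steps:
Function('F')(n, l) = 0
Function('V')(K, M) = Mul(K, Add(K, M)) (Function('V')(K, M) = Mul(Add(K, M), K) = Mul(K, Add(K, M)))
Pow(Function('V')(Function('F')(5, 0), 16), 2) = Pow(Mul(0, Add(0, 16)), 2) = Pow(Mul(0, 16), 2) = Pow(0, 2) = 0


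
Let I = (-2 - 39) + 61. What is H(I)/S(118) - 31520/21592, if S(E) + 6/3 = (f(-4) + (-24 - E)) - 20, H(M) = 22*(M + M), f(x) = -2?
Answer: -1514580/224017 ≈ -6.7610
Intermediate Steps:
I = 20 (I = -41 + 61 = 20)
H(M) = 44*M (H(M) = 22*(2*M) = 44*M)
S(E) = -48 - E (S(E) = -2 + ((-2 + (-24 - E)) - 20) = -2 + ((-26 - E) - 20) = -2 + (-46 - E) = -48 - E)
H(I)/S(118) - 31520/21592 = (44*20)/(-48 - 1*118) - 31520/21592 = 880/(-48 - 118) - 31520*1/21592 = 880/(-166) - 3940/2699 = 880*(-1/166) - 3940/2699 = -440/83 - 3940/2699 = -1514580/224017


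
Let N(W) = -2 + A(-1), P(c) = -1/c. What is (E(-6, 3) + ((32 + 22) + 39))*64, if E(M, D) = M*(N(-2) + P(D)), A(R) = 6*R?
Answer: 9152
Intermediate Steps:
N(W) = -8 (N(W) = -2 + 6*(-1) = -2 - 6 = -8)
E(M, D) = M*(-8 - 1/D)
(E(-6, 3) + ((32 + 22) + 39))*64 = ((-8*(-6) - 1*(-6)/3) + ((32 + 22) + 39))*64 = ((48 - 1*(-6)*1/3) + (54 + 39))*64 = ((48 + 2) + 93)*64 = (50 + 93)*64 = 143*64 = 9152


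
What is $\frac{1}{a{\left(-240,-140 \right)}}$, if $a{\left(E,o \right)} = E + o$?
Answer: $- \frac{1}{380} \approx -0.0026316$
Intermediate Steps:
$\frac{1}{a{\left(-240,-140 \right)}} = \frac{1}{-240 - 140} = \frac{1}{-380} = - \frac{1}{380}$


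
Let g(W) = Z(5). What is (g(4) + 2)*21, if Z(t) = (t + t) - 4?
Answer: 168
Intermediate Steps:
Z(t) = -4 + 2*t (Z(t) = 2*t - 4 = -4 + 2*t)
g(W) = 6 (g(W) = -4 + 2*5 = -4 + 10 = 6)
(g(4) + 2)*21 = (6 + 2)*21 = 8*21 = 168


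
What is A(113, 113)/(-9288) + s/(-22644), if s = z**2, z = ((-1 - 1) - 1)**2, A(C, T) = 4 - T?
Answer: 47663/5842152 ≈ 0.0081585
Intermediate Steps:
z = 9 (z = (-2 - 1)**2 = (-3)**2 = 9)
s = 81 (s = 9**2 = 81)
A(113, 113)/(-9288) + s/(-22644) = (4 - 1*113)/(-9288) + 81/(-22644) = (4 - 113)*(-1/9288) + 81*(-1/22644) = -109*(-1/9288) - 9/2516 = 109/9288 - 9/2516 = 47663/5842152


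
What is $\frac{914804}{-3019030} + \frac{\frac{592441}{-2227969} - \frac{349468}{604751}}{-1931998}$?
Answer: $- \frac{10005594159195778990741}{33020442054214819138970} \approx -0.30301$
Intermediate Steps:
$\frac{914804}{-3019030} + \frac{\frac{592441}{-2227969} - \frac{349468}{604751}}{-1931998} = 914804 \left(- \frac{1}{3019030}\right) + \left(592441 \left(- \frac{1}{2227969}\right) - \frac{49924}{86393}\right) \left(- \frac{1}{1931998}\right) = - \frac{26906}{88795} + \left(- \frac{592441}{2227969} - \frac{49924}{86393}\right) \left(- \frac{1}{1931998}\right) = - \frac{26906}{88795} - - \frac{162411879669}{371872763716592366} = - \frac{26906}{88795} + \frac{162411879669}{371872763716592366} = - \frac{10005594159195778990741}{33020442054214819138970}$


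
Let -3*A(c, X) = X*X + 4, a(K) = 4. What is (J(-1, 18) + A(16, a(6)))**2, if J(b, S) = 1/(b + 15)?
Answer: 76729/1764 ≈ 43.497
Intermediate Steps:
J(b, S) = 1/(15 + b)
A(c, X) = -4/3 - X**2/3 (A(c, X) = -(X*X + 4)/3 = -(X**2 + 4)/3 = -(4 + X**2)/3 = -4/3 - X**2/3)
(J(-1, 18) + A(16, a(6)))**2 = (1/(15 - 1) + (-4/3 - 1/3*4**2))**2 = (1/14 + (-4/3 - 1/3*16))**2 = (1/14 + (-4/3 - 16/3))**2 = (1/14 - 20/3)**2 = (-277/42)**2 = 76729/1764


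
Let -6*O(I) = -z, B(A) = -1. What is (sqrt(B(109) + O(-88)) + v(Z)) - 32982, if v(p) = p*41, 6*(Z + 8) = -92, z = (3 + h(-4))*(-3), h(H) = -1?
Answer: -101816/3 + I*sqrt(2) ≈ -33939.0 + 1.4142*I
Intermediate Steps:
z = -6 (z = (3 - 1)*(-3) = 2*(-3) = -6)
Z = -70/3 (Z = -8 + (1/6)*(-92) = -8 - 46/3 = -70/3 ≈ -23.333)
O(I) = -1 (O(I) = -(-1)*(-6)/6 = -1/6*6 = -1)
v(p) = 41*p
(sqrt(B(109) + O(-88)) + v(Z)) - 32982 = (sqrt(-1 - 1) + 41*(-70/3)) - 32982 = (sqrt(-2) - 2870/3) - 32982 = (I*sqrt(2) - 2870/3) - 32982 = (-2870/3 + I*sqrt(2)) - 32982 = -101816/3 + I*sqrt(2)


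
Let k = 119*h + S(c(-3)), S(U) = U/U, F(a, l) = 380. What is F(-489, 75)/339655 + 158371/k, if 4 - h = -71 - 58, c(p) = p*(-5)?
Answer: 10759503329/1075211868 ≈ 10.007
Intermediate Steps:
c(p) = -5*p
h = 133 (h = 4 - (-71 - 58) = 4 - 1*(-129) = 4 + 129 = 133)
S(U) = 1
k = 15828 (k = 119*133 + 1 = 15827 + 1 = 15828)
F(-489, 75)/339655 + 158371/k = 380/339655 + 158371/15828 = 380*(1/339655) + 158371*(1/15828) = 76/67931 + 158371/15828 = 10759503329/1075211868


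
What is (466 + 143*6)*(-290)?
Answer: -383960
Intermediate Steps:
(466 + 143*6)*(-290) = (466 + 858)*(-290) = 1324*(-290) = -383960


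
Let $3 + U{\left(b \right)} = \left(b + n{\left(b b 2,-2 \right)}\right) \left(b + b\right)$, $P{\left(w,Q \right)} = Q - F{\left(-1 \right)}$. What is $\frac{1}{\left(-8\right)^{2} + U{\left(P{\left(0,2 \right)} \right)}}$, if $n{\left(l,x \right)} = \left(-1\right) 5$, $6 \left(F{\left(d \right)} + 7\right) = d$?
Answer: $\frac{18}{2473} \approx 0.0072786$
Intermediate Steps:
$F{\left(d \right)} = -7 + \frac{d}{6}$
$n{\left(l,x \right)} = -5$
$P{\left(w,Q \right)} = \frac{43}{6} + Q$ ($P{\left(w,Q \right)} = Q - \left(-7 + \frac{1}{6} \left(-1\right)\right) = Q - \left(-7 - \frac{1}{6}\right) = Q - - \frac{43}{6} = Q + \frac{43}{6} = \frac{43}{6} + Q$)
$U{\left(b \right)} = -3 + 2 b \left(-5 + b\right)$ ($U{\left(b \right)} = -3 + \left(b - 5\right) \left(b + b\right) = -3 + \left(-5 + b\right) 2 b = -3 + 2 b \left(-5 + b\right)$)
$\frac{1}{\left(-8\right)^{2} + U{\left(P{\left(0,2 \right)} \right)}} = \frac{1}{\left(-8\right)^{2} - \left(3 - 2 \left(\frac{43}{6} + 2\right)^{2} + 10 \left(\frac{43}{6} + 2\right)\right)} = \frac{1}{64 - \left(\frac{284}{3} - \frac{3025}{18}\right)} = \frac{1}{64 - - \frac{1321}{18}} = \frac{1}{64 + \frac{1321}{18}} = \frac{1}{\frac{2473}{18}} = \frac{18}{2473}$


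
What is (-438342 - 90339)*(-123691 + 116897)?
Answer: 3591858714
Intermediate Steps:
(-438342 - 90339)*(-123691 + 116897) = -528681*(-6794) = 3591858714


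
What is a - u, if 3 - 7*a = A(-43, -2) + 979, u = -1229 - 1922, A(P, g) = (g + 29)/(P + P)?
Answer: 258999/86 ≈ 3011.6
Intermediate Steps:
A(P, g) = (29 + g)/(2*P) (A(P, g) = (29 + g)/((2*P)) = (29 + g)*(1/(2*P)) = (29 + g)/(2*P))
u = -3151
a = -11987/86 (a = 3/7 - ((½)*(29 - 2)/(-43) + 979)/7 = 3/7 - ((½)*(-1/43)*27 + 979)/7 = 3/7 - (-27/86 + 979)/7 = 3/7 - ⅐*84167/86 = 3/7 - 84167/602 = -11987/86 ≈ -139.38)
a - u = -11987/86 - 1*(-3151) = -11987/86 + 3151 = 258999/86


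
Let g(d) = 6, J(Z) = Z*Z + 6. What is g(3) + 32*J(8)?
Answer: 2246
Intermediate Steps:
J(Z) = 6 + Z² (J(Z) = Z² + 6 = 6 + Z²)
g(3) + 32*J(8) = 6 + 32*(6 + 8²) = 6 + 32*(6 + 64) = 6 + 32*70 = 6 + 2240 = 2246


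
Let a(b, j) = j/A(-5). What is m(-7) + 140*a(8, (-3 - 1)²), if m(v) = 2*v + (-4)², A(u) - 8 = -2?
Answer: 1126/3 ≈ 375.33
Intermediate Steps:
A(u) = 6 (A(u) = 8 - 2 = 6)
m(v) = 16 + 2*v (m(v) = 2*v + 16 = 16 + 2*v)
a(b, j) = j/6
m(-7) + 140*a(8, (-3 - 1)²) = (16 + 2*(-7)) + 140*((-3 - 1)²/6) = (16 - 14) + 140*((⅙)*(-4)²) = 2 + 140*((⅙)*16) = 2 + 140*(8/3) = 2 + 1120/3 = 1126/3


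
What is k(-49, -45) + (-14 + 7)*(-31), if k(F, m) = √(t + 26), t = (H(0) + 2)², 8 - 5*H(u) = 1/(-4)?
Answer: 217 + 7*√321/20 ≈ 223.27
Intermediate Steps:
H(u) = 33/20 (H(u) = 8/5 - ⅕/(-4) = 8/5 - ⅕*(-¼) = 8/5 + 1/20 = 33/20)
t = 5329/400 (t = (33/20 + 2)² = (73/20)² = 5329/400 ≈ 13.322)
k(F, m) = 7*√321/20 (k(F, m) = √(5329/400 + 26) = √(15729/400) = 7*√321/20)
k(-49, -45) + (-14 + 7)*(-31) = 7*√321/20 + (-14 + 7)*(-31) = 7*√321/20 - 7*(-31) = 7*√321/20 + 217 = 217 + 7*√321/20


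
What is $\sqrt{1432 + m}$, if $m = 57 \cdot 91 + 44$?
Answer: $\sqrt{6663} \approx 81.627$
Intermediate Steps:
$m = 5231$ ($m = 5187 + 44 = 5231$)
$\sqrt{1432 + m} = \sqrt{1432 + 5231} = \sqrt{6663}$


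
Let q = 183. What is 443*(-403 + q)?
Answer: -97460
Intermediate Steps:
443*(-403 + q) = 443*(-403 + 183) = 443*(-220) = -97460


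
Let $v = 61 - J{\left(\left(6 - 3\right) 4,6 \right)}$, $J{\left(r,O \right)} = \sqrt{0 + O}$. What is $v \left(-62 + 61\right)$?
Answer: $-61 + \sqrt{6} \approx -58.551$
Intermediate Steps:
$J{\left(r,O \right)} = \sqrt{O}$
$v = 61 - \sqrt{6} \approx 58.551$
$v \left(-62 + 61\right) = \left(61 - \sqrt{6}\right) \left(-62 + 61\right) = \left(61 - \sqrt{6}\right) \left(-1\right) = -61 + \sqrt{6}$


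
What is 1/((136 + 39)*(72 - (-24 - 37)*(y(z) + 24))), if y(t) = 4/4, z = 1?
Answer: 1/279475 ≈ 3.5781e-6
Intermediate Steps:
y(t) = 1 (y(t) = 4*(1/4) = 1)
1/((136 + 39)*(72 - (-24 - 37)*(y(z) + 24))) = 1/((136 + 39)*(72 - (-24 - 37)*(1 + 24))) = 1/(175*(72 - (-61)*25)) = 1/(175*(72 - 1*(-1525))) = 1/(175*(72 + 1525)) = 1/(175*1597) = 1/279475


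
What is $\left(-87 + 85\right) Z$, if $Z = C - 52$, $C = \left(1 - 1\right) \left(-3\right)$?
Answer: $104$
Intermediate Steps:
$C = 0$ ($C = 0 \left(-3\right) = 0$)
$Z = -52$ ($Z = 0 - 52 = -52$)
$\left(-87 + 85\right) Z = \left(-87 + 85\right) \left(-52\right) = \left(-2\right) \left(-52\right) = 104$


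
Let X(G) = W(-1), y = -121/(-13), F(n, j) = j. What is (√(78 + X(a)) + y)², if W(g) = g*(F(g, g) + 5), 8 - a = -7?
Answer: 27147/169 + 242*√74/13 ≈ 320.77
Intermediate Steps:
a = 15 (a = 8 - 1*(-7) = 8 + 7 = 15)
y = 121/13 (y = -121*(-1/13) = 121/13 ≈ 9.3077)
W(g) = g*(5 + g) (W(g) = g*(g + 5) = g*(5 + g))
X(G) = -4 (X(G) = -(5 - 1) = -1*4 = -4)
(√(78 + X(a)) + y)² = (√(78 - 4) + 121/13)² = (√74 + 121/13)² = (121/13 + √74)²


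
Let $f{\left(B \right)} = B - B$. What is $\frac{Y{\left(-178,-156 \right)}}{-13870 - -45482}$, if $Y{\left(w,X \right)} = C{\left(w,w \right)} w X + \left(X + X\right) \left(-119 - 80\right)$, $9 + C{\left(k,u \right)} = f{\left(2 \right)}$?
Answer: $- \frac{6708}{1129} \approx -5.9415$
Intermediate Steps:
$f{\left(B \right)} = 0$
$C{\left(k,u \right)} = -9$ ($C{\left(k,u \right)} = -9 + 0 = -9$)
$Y{\left(w,X \right)} = - 398 X - 9 X w$ ($Y{\left(w,X \right)} = - 9 w X + \left(X + X\right) \left(-119 - 80\right) = - 9 X w + 2 X \left(-199\right) = - 9 X w - 398 X = - 398 X - 9 X w$)
$\frac{Y{\left(-178,-156 \right)}}{-13870 - -45482} = \frac{\left(-156\right) \left(-398 - -1602\right)}{-13870 - -45482} = \frac{\left(-156\right) \left(-398 + 1602\right)}{-13870 + 45482} = \frac{\left(-156\right) 1204}{31612} = \left(-187824\right) \frac{1}{31612} = - \frac{6708}{1129}$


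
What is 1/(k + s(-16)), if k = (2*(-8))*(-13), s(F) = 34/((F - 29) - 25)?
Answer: 35/7263 ≈ 0.0048189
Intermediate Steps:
s(F) = 34/(-54 + F) (s(F) = 34/((-29 + F) - 25) = 34/(-54 + F))
k = 208 (k = -16*(-13) = 208)
1/(k + s(-16)) = 1/(208 + 34/(-54 - 16)) = 1/(208 + 34/(-70)) = 1/(208 + 34*(-1/70)) = 1/(208 - 17/35) = 1/(7263/35) = 35/7263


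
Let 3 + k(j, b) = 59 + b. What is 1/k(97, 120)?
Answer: 1/176 ≈ 0.0056818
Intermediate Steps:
k(j, b) = 56 + b (k(j, b) = -3 + (59 + b) = 56 + b)
1/k(97, 120) = 1/(56 + 120) = 1/176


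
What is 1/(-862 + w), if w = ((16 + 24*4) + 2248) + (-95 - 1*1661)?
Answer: -1/258 ≈ -0.0038760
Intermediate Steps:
w = 604 (w = ((16 + 96) + 2248) + (-95 - 1661) = (112 + 2248) - 1756 = 2360 - 1756 = 604)
1/(-862 + w) = 1/(-862 + 604) = 1/(-258) = -1/258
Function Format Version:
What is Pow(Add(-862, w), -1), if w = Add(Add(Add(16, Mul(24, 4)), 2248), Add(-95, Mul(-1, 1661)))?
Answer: Rational(-1, 258) ≈ -0.0038760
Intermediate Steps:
w = 604 (w = Add(Add(Add(16, 96), 2248), Add(-95, -1661)) = Add(Add(112, 2248), -1756) = Add(2360, -1756) = 604)
Pow(Add(-862, w), -1) = Pow(Add(-862, 604), -1) = Pow(-258, -1) = Rational(-1, 258)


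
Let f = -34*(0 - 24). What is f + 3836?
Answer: 4652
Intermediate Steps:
f = 816 (f = -34*(-24) = 816)
f + 3836 = 816 + 3836 = 4652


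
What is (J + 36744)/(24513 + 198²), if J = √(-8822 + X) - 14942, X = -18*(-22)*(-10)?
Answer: 21802/63717 + I*√12782/63717 ≈ 0.34217 + 0.0017744*I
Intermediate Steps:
X = -3960 (X = 396*(-10) = -3960)
J = -14942 + I*√12782 (J = √(-8822 - 3960) - 14942 = √(-12782) - 14942 = I*√12782 - 14942 = -14942 + I*√12782 ≈ -14942.0 + 113.06*I)
(J + 36744)/(24513 + 198²) = ((-14942 + I*√12782) + 36744)/(24513 + 198²) = (21802 + I*√12782)/(24513 + 39204) = (21802 + I*√12782)/63717 = (21802 + I*√12782)*(1/63717) = 21802/63717 + I*√12782/63717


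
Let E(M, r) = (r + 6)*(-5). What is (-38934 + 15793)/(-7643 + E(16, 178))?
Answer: 23141/8563 ≈ 2.7024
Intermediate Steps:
E(M, r) = -30 - 5*r (E(M, r) = (6 + r)*(-5) = -30 - 5*r)
(-38934 + 15793)/(-7643 + E(16, 178)) = (-38934 + 15793)/(-7643 + (-30 - 5*178)) = -23141/(-7643 + (-30 - 890)) = -23141/(-7643 - 920) = -23141/(-8563) = -23141*(-1/8563) = 23141/8563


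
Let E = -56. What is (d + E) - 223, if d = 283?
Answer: 4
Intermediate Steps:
(d + E) - 223 = (283 - 56) - 223 = 227 - 223 = 4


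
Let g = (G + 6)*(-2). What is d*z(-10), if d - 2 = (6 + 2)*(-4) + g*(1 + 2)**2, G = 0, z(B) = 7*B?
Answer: 9660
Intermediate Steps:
g = -12 (g = (0 + 6)*(-2) = 6*(-2) = -12)
d = -138 (d = 2 + ((6 + 2)*(-4) - 12*(1 + 2)**2) = 2 + (8*(-4) - 12*3**2) = 2 + (-32 - 12*9) = 2 + (-32 - 108) = 2 - 140 = -138)
d*z(-10) = -966*(-10) = -138*(-70) = 9660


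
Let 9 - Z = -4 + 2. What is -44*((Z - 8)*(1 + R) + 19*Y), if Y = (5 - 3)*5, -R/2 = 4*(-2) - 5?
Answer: -11924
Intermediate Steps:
R = 26 (R = -2*(4*(-2) - 5) = -2*(-8 - 5) = -2*(-13) = 26)
Y = 10 (Y = 2*5 = 10)
Z = 11 (Z = 9 - (-4 + 2) = 9 - 1*(-2) = 9 + 2 = 11)
-44*((Z - 8)*(1 + R) + 19*Y) = -44*((11 - 8)*(1 + 26) + 19*10) = -44*(3*27 + 190) = -44*(81 + 190) = -44*271 = -11924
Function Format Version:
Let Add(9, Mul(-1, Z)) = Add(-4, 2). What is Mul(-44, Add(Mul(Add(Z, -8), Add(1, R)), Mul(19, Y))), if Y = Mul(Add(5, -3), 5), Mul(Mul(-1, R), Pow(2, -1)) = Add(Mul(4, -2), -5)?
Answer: -11924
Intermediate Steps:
R = 26 (R = Mul(-2, Add(Mul(4, -2), -5)) = Mul(-2, Add(-8, -5)) = Mul(-2, -13) = 26)
Y = 10 (Y = Mul(2, 5) = 10)
Z = 11 (Z = Add(9, Mul(-1, Add(-4, 2))) = Add(9, Mul(-1, -2)) = Add(9, 2) = 11)
Mul(-44, Add(Mul(Add(Z, -8), Add(1, R)), Mul(19, Y))) = Mul(-44, Add(Mul(Add(11, -8), Add(1, 26)), Mul(19, 10))) = Mul(-44, Add(Mul(3, 27), 190)) = Mul(-44, Add(81, 190)) = Mul(-44, 271) = -11924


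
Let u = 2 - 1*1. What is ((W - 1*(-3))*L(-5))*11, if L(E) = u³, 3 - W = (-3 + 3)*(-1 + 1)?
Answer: 66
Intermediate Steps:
W = 3 (W = 3 - (-3 + 3)*(-1 + 1) = 3 - 0*0 = 3 - 1*0 = 3 + 0 = 3)
u = 1 (u = 2 - 1 = 1)
L(E) = 1 (L(E) = 1³ = 1)
((W - 1*(-3))*L(-5))*11 = ((3 - 1*(-3))*1)*11 = ((3 + 3)*1)*11 = (6*1)*11 = 6*11 = 66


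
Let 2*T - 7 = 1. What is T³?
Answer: 64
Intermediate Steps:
T = 4 (T = 7/2 + (½)*1 = 7/2 + ½ = 4)
T³ = 4³ = 64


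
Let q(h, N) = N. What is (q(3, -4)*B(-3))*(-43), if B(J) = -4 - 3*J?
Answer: 860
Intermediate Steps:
(q(3, -4)*B(-3))*(-43) = -4*(-4 - 3*(-3))*(-43) = -4*(-4 + 9)*(-43) = -4*5*(-43) = -20*(-43) = 860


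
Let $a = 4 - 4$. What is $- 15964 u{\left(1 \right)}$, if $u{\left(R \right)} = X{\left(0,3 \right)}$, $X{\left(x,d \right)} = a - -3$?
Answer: $-47892$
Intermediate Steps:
$a = 0$
$X{\left(x,d \right)} = 3$ ($X{\left(x,d \right)} = 0 - -3 = 0 + 3 = 3$)
$u{\left(R \right)} = 3$
$- 15964 u{\left(1 \right)} = \left(-15964\right) 3 = -47892$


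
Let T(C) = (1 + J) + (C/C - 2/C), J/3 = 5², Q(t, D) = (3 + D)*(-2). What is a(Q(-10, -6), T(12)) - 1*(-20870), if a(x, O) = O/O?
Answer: 20871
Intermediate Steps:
Q(t, D) = -6 - 2*D
J = 75 (J = 3*5² = 3*25 = 75)
T(C) = 77 - 2/C (T(C) = (1 + 75) + (C/C - 2/C) = 76 + (1 - 2/C) = 77 - 2/C)
a(x, O) = 1
a(Q(-10, -6), T(12)) - 1*(-20870) = 1 - 1*(-20870) = 1 + 20870 = 20871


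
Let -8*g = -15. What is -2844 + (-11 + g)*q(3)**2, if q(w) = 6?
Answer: -6345/2 ≈ -3172.5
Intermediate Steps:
g = 15/8 (g = -1/8*(-15) = 15/8 ≈ 1.8750)
-2844 + (-11 + g)*q(3)**2 = -2844 + (-11 + 15/8)*6**2 = -2844 - 73/8*36 = -2844 - 657/2 = -6345/2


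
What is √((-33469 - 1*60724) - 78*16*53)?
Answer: I*√160337 ≈ 400.42*I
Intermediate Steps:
√((-33469 - 1*60724) - 78*16*53) = √((-33469 - 60724) - 1248*53) = √(-94193 - 66144) = √(-160337) = I*√160337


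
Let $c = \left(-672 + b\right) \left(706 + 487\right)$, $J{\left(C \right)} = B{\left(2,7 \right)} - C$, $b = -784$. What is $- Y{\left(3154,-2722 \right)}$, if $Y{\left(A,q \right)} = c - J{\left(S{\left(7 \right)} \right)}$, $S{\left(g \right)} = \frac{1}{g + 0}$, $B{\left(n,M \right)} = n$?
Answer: $\frac{12159069}{7} \approx 1.737 \cdot 10^{6}$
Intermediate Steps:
$S{\left(g \right)} = \frac{1}{g}$
$J{\left(C \right)} = 2 - C$
$c = -1737008$ ($c = \left(-672 - 784\right) \left(706 + 487\right) = \left(-1456\right) 1193 = -1737008$)
$Y{\left(A,q \right)} = - \frac{12159069}{7}$ ($Y{\left(A,q \right)} = -1737008 - \left(2 - \frac{1}{7}\right) = -1737008 - \frac{13}{7} = - \frac{12159069}{7}$)
$- Y{\left(3154,-2722 \right)} = \left(-1\right) \left(- \frac{12159069}{7}\right) = \frac{12159069}{7}$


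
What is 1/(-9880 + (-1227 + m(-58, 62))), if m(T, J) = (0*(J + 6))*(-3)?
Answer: -1/11107 ≈ -9.0033e-5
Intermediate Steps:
m(T, J) = 0 (m(T, J) = (0*(6 + J))*(-3) = 0*(-3) = 0)
1/(-9880 + (-1227 + m(-58, 62))) = 1/(-9880 + (-1227 + 0)) = 1/(-9880 - 1227) = 1/(-11107) = -1/11107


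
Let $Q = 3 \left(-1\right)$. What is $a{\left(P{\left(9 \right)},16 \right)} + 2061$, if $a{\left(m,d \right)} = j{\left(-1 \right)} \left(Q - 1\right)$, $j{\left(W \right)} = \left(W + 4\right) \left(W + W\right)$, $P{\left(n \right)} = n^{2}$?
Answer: $2085$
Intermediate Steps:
$j{\left(W \right)} = 2 W \left(4 + W\right)$ ($j{\left(W \right)} = \left(4 + W\right) 2 W = 2 W \left(4 + W\right)$)
$Q = -3$
$a{\left(m,d \right)} = 24$ ($a{\left(m,d \right)} = 2 \left(-1\right) \left(4 - 1\right) \left(-3 - 1\right) = 2 \left(-1\right) 3 \left(-4\right) = \left(-6\right) \left(-4\right) = 24$)
$a{\left(P{\left(9 \right)},16 \right)} + 2061 = 24 + 2061 = 2085$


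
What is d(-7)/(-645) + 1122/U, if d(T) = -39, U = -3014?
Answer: -9184/29455 ≈ -0.31180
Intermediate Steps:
d(-7)/(-645) + 1122/U = -39/(-645) + 1122/(-3014) = -39*(-1/645) + 1122*(-1/3014) = 13/215 - 51/137 = -9184/29455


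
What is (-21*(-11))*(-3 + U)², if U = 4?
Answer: 231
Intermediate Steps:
(-21*(-11))*(-3 + U)² = (-21*(-11))*(-3 + 4)² = 231*1² = 231*1 = 231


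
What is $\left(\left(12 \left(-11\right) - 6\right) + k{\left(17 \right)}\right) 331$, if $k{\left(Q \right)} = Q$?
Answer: $-40051$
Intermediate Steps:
$\left(\left(12 \left(-11\right) - 6\right) + k{\left(17 \right)}\right) 331 = \left(\left(12 \left(-11\right) - 6\right) + 17\right) 331 = \left(\left(-132 - 6\right) + 17\right) 331 = \left(-138 + 17\right) 331 = \left(-121\right) 331 = -40051$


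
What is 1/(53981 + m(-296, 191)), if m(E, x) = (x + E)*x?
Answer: 1/33926 ≈ 2.9476e-5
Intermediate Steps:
m(E, x) = x*(E + x) (m(E, x) = (E + x)*x = x*(E + x))
1/(53981 + m(-296, 191)) = 1/(53981 + 191*(-296 + 191)) = 1/(53981 + 191*(-105)) = 1/(53981 - 20055) = 1/33926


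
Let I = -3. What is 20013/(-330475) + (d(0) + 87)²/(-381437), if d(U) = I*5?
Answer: -9346881081/126055392575 ≈ -0.074149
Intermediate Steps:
d(U) = -15 (d(U) = -3*5 = -15)
20013/(-330475) + (d(0) + 87)²/(-381437) = 20013/(-330475) + (-15 + 87)²/(-381437) = 20013*(-1/330475) + 72²*(-1/381437) = -20013/330475 + 5184*(-1/381437) = -20013/330475 - 5184/381437 = -9346881081/126055392575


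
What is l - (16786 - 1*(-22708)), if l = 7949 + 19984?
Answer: -11561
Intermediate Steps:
l = 27933
l - (16786 - 1*(-22708)) = 27933 - (16786 - 1*(-22708)) = 27933 - (16786 + 22708) = 27933 - 1*39494 = 27933 - 39494 = -11561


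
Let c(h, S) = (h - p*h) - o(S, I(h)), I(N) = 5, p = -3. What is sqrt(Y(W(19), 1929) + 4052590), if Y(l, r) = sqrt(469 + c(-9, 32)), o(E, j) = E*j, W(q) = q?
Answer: sqrt(4052590 + sqrt(273)) ≈ 2013.1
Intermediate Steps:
c(h, S) = -5*S + 4*h (c(h, S) = (h - (-3)*h) - S*5 = (h + 3*h) - 5*S = 4*h - 5*S = -5*S + 4*h)
Y(l, r) = sqrt(273) (Y(l, r) = sqrt(469 + (-5*32 + 4*(-9))) = sqrt(469 + (-160 - 36)) = sqrt(469 - 196) = sqrt(273))
sqrt(Y(W(19), 1929) + 4052590) = sqrt(sqrt(273) + 4052590) = sqrt(4052590 + sqrt(273))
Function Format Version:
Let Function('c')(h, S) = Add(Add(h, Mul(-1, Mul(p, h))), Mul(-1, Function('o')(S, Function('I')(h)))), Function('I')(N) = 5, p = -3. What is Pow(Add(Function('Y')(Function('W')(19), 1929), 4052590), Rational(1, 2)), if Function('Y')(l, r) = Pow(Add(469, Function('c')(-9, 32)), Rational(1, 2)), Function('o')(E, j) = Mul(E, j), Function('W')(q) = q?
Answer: Pow(Add(4052590, Pow(273, Rational(1, 2))), Rational(1, 2)) ≈ 2013.1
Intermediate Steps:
Function('c')(h, S) = Add(Mul(-5, S), Mul(4, h)) (Function('c')(h, S) = Add(Add(h, Mul(-1, Mul(-3, h))), Mul(-1, Mul(S, 5))) = Add(Add(h, Mul(3, h)), Mul(-1, Mul(5, S))) = Add(Mul(4, h), Mul(-5, S)) = Add(Mul(-5, S), Mul(4, h)))
Function('Y')(l, r) = Pow(273, Rational(1, 2)) (Function('Y')(l, r) = Pow(Add(469, Add(Mul(-5, 32), Mul(4, -9))), Rational(1, 2)) = Pow(Add(469, Add(-160, -36)), Rational(1, 2)) = Pow(Add(469, -196), Rational(1, 2)) = Pow(273, Rational(1, 2)))
Pow(Add(Function('Y')(Function('W')(19), 1929), 4052590), Rational(1, 2)) = Pow(Add(Pow(273, Rational(1, 2)), 4052590), Rational(1, 2)) = Pow(Add(4052590, Pow(273, Rational(1, 2))), Rational(1, 2))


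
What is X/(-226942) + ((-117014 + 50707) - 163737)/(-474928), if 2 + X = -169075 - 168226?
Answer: 26550160579/13472638772 ≈ 1.9707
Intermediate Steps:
X = -337303 (X = -2 + (-169075 - 168226) = -2 - 337301 = -337303)
X/(-226942) + ((-117014 + 50707) - 163737)/(-474928) = -337303/(-226942) + ((-117014 + 50707) - 163737)/(-474928) = -337303*(-1/226942) + (-66307 - 163737)*(-1/474928) = 337303/226942 - 230044*(-1/474928) = 337303/226942 + 57511/118732 = 26550160579/13472638772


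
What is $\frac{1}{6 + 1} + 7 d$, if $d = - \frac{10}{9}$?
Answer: $- \frac{481}{63} \approx -7.6349$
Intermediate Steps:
$d = - \frac{10}{9}$ ($d = \left(-10\right) \frac{1}{9} = - \frac{10}{9} \approx -1.1111$)
$\frac{1}{6 + 1} + 7 d = \frac{1}{6 + 1} + 7 \left(- \frac{10}{9}\right) = \frac{1}{7} - \frac{70}{9} = - \frac{481}{63}$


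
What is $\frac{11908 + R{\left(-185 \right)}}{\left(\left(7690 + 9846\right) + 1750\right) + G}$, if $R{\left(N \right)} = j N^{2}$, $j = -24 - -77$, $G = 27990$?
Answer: $\frac{1825833}{47276} \approx 38.621$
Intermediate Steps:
$j = 53$ ($j = -24 + 77 = 53$)
$R{\left(N \right)} = 53 N^{2}$
$\frac{11908 + R{\left(-185 \right)}}{\left(\left(7690 + 9846\right) + 1750\right) + G} = \frac{11908 + 53 \left(-185\right)^{2}}{\left(\left(7690 + 9846\right) + 1750\right) + 27990} = \frac{11908 + 53 \cdot 34225}{\left(17536 + 1750\right) + 27990} = \frac{11908 + 1813925}{19286 + 27990} = \frac{1825833}{47276}$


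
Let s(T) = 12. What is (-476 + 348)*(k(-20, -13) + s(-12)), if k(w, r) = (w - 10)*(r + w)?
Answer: -128256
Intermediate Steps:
k(w, r) = (-10 + w)*(r + w)
(-476 + 348)*(k(-20, -13) + s(-12)) = (-476 + 348)*(((-20)² - 10*(-13) - 10*(-20) - 13*(-20)) + 12) = -128*((400 + 130 + 200 + 260) + 12) = -128*(990 + 12) = -128*1002 = -128256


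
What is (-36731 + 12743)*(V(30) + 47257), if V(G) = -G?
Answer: -1132881276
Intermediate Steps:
(-36731 + 12743)*(V(30) + 47257) = (-36731 + 12743)*(-1*30 + 47257) = -23988*(-30 + 47257) = -23988*47227 = -1132881276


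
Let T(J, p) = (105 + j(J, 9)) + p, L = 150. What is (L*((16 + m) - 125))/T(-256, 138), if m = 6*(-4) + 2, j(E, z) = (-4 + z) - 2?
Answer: -3275/41 ≈ -79.878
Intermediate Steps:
j(E, z) = -6 + z
m = -22 (m = -24 + 2 = -22)
T(J, p) = 108 + p (T(J, p) = (105 + (-6 + 9)) + p = (105 + 3) + p = 108 + p)
(L*((16 + m) - 125))/T(-256, 138) = (150*((16 - 22) - 125))/(108 + 138) = (150*(-6 - 125))/246 = (150*(-131))*(1/246) = -19650*1/246 = -3275/41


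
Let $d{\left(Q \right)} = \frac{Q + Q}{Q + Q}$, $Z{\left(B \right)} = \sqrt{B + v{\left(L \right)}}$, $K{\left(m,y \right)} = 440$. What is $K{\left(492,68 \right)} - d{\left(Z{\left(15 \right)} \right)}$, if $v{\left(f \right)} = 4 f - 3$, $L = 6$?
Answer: $439$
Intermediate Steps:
$v{\left(f \right)} = -3 + 4 f$
$Z{\left(B \right)} = \sqrt{21 + B}$ ($Z{\left(B \right)} = \sqrt{B + \left(-3 + 4 \cdot 6\right)} = \sqrt{B + \left(-3 + 24\right)} = \sqrt{B + 21} = \sqrt{21 + B}$)
$d{\left(Q \right)} = 1$ ($d{\left(Q \right)} = \frac{2 Q}{2 Q} = 2 Q \frac{1}{2 Q} = 1$)
$K{\left(492,68 \right)} - d{\left(Z{\left(15 \right)} \right)} = 440 - 1 = 439$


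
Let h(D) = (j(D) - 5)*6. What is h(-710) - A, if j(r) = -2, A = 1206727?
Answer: -1206769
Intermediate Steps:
h(D) = -42 (h(D) = (-2 - 5)*6 = -7*6 = -42)
h(-710) - A = -42 - 1*1206727 = -42 - 1206727 = -1206769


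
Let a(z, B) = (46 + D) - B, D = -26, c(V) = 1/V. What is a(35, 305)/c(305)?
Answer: -86925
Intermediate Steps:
a(z, B) = 20 - B (a(z, B) = (46 - 26) - B = 20 - B)
a(35, 305)/c(305) = (20 - 1*305)/(1/305) = (20 - 305)/(1/305) = -285*305 = -86925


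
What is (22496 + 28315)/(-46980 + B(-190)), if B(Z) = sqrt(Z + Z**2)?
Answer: -8841114/8174387 - 16937*sqrt(3990)/245231610 ≈ -1.0859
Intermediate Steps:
(22496 + 28315)/(-46980 + B(-190)) = (22496 + 28315)/(-46980 + sqrt(-190*(1 - 190))) = 50811/(-46980 + sqrt(-190*(-189))) = 50811/(-46980 + sqrt(35910)) = 50811/(-46980 + 3*sqrt(3990))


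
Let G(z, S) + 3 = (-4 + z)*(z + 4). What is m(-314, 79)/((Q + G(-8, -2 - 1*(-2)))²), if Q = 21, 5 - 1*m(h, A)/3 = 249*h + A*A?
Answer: 35975/726 ≈ 49.552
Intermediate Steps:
m(h, A) = 15 - 747*h - 3*A² (m(h, A) = 15 - 3*(249*h + A*A) = 15 - 3*(249*h + A²) = 15 - 3*(A² + 249*h) = 15 + (-747*h - 3*A²) = 15 - 747*h - 3*A²)
G(z, S) = -3 + (-4 + z)*(4 + z) (G(z, S) = -3 + (-4 + z)*(z + 4) = -3 + (-4 + z)*(4 + z))
m(-314, 79)/((Q + G(-8, -2 - 1*(-2)))²) = (15 - 747*(-314) - 3*79²)/((21 + (-19 + (-8)²))²) = (15 + 234558 - 3*6241)/((21 + (-19 + 64))²) = (15 + 234558 - 18723)/((21 + 45)²) = 215850/(66²) = 215850/4356 = 215850*(1/4356) = 35975/726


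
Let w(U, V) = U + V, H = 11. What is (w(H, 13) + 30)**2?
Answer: 2916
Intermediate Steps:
(w(H, 13) + 30)**2 = ((11 + 13) + 30)**2 = (24 + 30)**2 = 54**2 = 2916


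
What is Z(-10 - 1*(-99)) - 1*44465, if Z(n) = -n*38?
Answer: -47847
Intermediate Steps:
Z(n) = -38*n
Z(-10 - 1*(-99)) - 1*44465 = -38*(-10 - 1*(-99)) - 1*44465 = -38*(-10 + 99) - 44465 = -38*89 - 44465 = -3382 - 44465 = -47847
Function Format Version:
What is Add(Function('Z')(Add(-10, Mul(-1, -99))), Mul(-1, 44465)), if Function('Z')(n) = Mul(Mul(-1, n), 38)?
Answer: -47847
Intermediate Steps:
Function('Z')(n) = Mul(-38, n)
Add(Function('Z')(Add(-10, Mul(-1, -99))), Mul(-1, 44465)) = Add(Mul(-38, Add(-10, Mul(-1, -99))), Mul(-1, 44465)) = Add(Mul(-38, Add(-10, 99)), -44465) = Add(Mul(-38, 89), -44465) = Add(-3382, -44465) = -47847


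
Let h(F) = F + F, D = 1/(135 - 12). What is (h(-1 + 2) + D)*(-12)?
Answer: -988/41 ≈ -24.098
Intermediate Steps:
D = 1/123 ≈ 0.0081301
h(F) = 2*F
(h(-1 + 2) + D)*(-12) = (2*(-1 + 2) + 1/123)*(-12) = (2*1 + 1/123)*(-12) = (2 + 1/123)*(-12) = (247/123)*(-12) = -988/41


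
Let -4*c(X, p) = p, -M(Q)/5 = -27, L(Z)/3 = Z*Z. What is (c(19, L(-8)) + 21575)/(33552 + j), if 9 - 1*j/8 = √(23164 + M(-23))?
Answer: 8225271/12830480 + 1957*√23299/12830480 ≈ 0.66435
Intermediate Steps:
L(Z) = 3*Z² (L(Z) = 3*(Z*Z) = 3*Z²)
M(Q) = 135 (M(Q) = -5*(-27) = 135)
c(X, p) = -p/4
j = 72 - 8*√23299 (j = 72 - 8*√(23164 + 135) = 72 - 8*√23299 ≈ -1149.1)
(c(19, L(-8)) + 21575)/(33552 + j) = (-3*(-8)²/4 + 21575)/(33552 + (72 - 8*√23299)) = (-3*64/4 + 21575)/(33624 - 8*√23299) = (-¼*192 + 21575)/(33624 - 8*√23299) = (-48 + 21575)/(33624 - 8*√23299) = 21527/(33624 - 8*√23299)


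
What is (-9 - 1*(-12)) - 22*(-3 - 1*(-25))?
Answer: -481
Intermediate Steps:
(-9 - 1*(-12)) - 22*(-3 - 1*(-25)) = (-9 + 12) - 22*(-3 + 25) = 3 - 22*22 = 3 - 484 = -481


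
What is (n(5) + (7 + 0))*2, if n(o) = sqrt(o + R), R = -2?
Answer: 14 + 2*sqrt(3) ≈ 17.464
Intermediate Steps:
n(o) = sqrt(-2 + o) (n(o) = sqrt(o - 2) = sqrt(-2 + o))
(n(5) + (7 + 0))*2 = (sqrt(-2 + 5) + (7 + 0))*2 = (sqrt(3) + 7)*2 = (7 + sqrt(3))*2 = 14 + 2*sqrt(3)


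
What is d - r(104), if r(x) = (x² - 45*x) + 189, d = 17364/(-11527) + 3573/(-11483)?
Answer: -837446298608/132364541 ≈ -6326.8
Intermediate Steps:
d = -240576783/132364541 (d = 17364*(-1/11527) + 3573*(-1/11483) = -17364/11527 - 3573/11483 = -240576783/132364541 ≈ -1.8175)
r(x) = 189 + x² - 45*x
d - r(104) = -240576783/132364541 - (189 + 104² - 45*104) = -240576783/132364541 - (189 + 10816 - 4680) = -240576783/132364541 - 1*6325 = -240576783/132364541 - 6325 = -837446298608/132364541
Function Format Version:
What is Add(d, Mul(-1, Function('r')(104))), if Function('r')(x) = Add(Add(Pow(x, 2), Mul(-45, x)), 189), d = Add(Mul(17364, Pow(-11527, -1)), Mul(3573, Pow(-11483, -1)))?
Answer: Rational(-837446298608, 132364541) ≈ -6326.8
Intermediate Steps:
d = Rational(-240576783, 132364541) (d = Add(Mul(17364, Rational(-1, 11527)), Mul(3573, Rational(-1, 11483))) = Add(Rational(-17364, 11527), Rational(-3573, 11483)) = Rational(-240576783, 132364541) ≈ -1.8175)
Function('r')(x) = Add(189, Pow(x, 2), Mul(-45, x))
Add(d, Mul(-1, Function('r')(104))) = Add(Rational(-240576783, 132364541), Mul(-1, Add(189, Pow(104, 2), Mul(-45, 104)))) = Add(Rational(-240576783, 132364541), Mul(-1, Add(189, 10816, -4680))) = Add(Rational(-240576783, 132364541), Mul(-1, 6325)) = Add(Rational(-240576783, 132364541), -6325) = Rational(-837446298608, 132364541)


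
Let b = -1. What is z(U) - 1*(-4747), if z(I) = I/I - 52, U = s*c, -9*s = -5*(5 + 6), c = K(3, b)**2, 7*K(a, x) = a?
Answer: 4696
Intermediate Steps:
K(a, x) = a/7
c = 9/49 (c = ((1/7)*3)**2 = (3/7)**2 = 9/49 ≈ 0.18367)
s = 55/9 (s = -(-5)*(5 + 6)/9 = -(-5)*11/9 = -1/9*(-55) = 55/9 ≈ 6.1111)
U = 55/49 (U = (55/9)*(9/49) = 55/49 ≈ 1.1224)
z(I) = -51 (z(I) = 1 - 52 = -51)
z(U) - 1*(-4747) = -51 - 1*(-4747) = -51 + 4747 = 4696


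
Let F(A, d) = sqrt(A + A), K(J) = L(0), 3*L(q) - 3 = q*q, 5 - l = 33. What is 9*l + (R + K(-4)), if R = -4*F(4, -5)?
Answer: -251 - 8*sqrt(2) ≈ -262.31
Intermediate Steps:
l = -28 (l = 5 - 1*33 = 5 - 33 = -28)
L(q) = 1 + q**2/3 (L(q) = 1 + (q*q)/3 = 1 + q**2/3)
K(J) = 1 (K(J) = 1 + (1/3)*0**2 = 1 + (1/3)*0 = 1 + 0 = 1)
F(A, d) = sqrt(2)*sqrt(A) (F(A, d) = sqrt(2*A) = sqrt(2)*sqrt(A))
R = -8*sqrt(2) (R = -4*sqrt(2)*sqrt(4) = -4*sqrt(2)*2 = -8*sqrt(2) ≈ -11.314)
9*l + (R + K(-4)) = 9*(-28) + (-8*sqrt(2) + 1) = -252 + (1 - 8*sqrt(2)) = -251 - 8*sqrt(2)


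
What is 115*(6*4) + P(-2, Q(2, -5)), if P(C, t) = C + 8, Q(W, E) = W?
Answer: 2766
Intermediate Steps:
P(C, t) = 8 + C
115*(6*4) + P(-2, Q(2, -5)) = 115*(6*4) + (8 - 2) = 115*24 + 6 = 2760 + 6 = 2766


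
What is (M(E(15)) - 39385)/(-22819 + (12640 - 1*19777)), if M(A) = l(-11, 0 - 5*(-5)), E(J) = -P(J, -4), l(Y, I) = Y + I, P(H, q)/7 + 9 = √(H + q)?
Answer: 39371/29956 ≈ 1.3143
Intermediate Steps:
P(H, q) = -63 + 7*√(H + q)
l(Y, I) = I + Y
E(J) = 63 - 7*√(-4 + J) (E(J) = -(-63 + 7*√(J - 4)) = -(-63 + 7*√(-4 + J)) = 63 - 7*√(-4 + J))
M(A) = 14 (M(A) = (0 - 5*(-5)) - 11 = (0 + 25) - 11 = 25 - 11 = 14)
(M(E(15)) - 39385)/(-22819 + (12640 - 1*19777)) = (14 - 39385)/(-22819 + (12640 - 1*19777)) = -39371/(-22819 + (12640 - 19777)) = -39371/(-22819 - 7137) = -39371/(-29956) = -39371*(-1/29956) = 39371/29956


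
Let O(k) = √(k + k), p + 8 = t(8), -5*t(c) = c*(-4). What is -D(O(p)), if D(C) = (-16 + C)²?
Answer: -1264/5 + 128*I*√5/5 ≈ -252.8 + 57.243*I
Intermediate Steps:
t(c) = 4*c/5 (t(c) = -c*(-4)/5 = -(-4)*c/5 = 4*c/5)
p = -8/5 (p = -8 + (⅘)*8 = -8 + 32/5 = -8/5 ≈ -1.6000)
O(k) = √2*√k (O(k) = √(2*k) = √2*√k)
-D(O(p)) = -(-16 + √2*√(-8/5))² = -(-16 + √2*(2*I*√10/5))² = -(-16 + 4*I*√5/5)²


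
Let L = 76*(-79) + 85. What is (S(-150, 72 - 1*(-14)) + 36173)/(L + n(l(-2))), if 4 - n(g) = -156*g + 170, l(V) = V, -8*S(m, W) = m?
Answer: -144767/25588 ≈ -5.6576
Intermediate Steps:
S(m, W) = -m/8
n(g) = -166 + 156*g (n(g) = 4 - (-156*g + 170) = 4 - (170 - 156*g) = 4 + (-170 + 156*g) = -166 + 156*g)
L = -5919 (L = -6004 + 85 = -5919)
(S(-150, 72 - 1*(-14)) + 36173)/(L + n(l(-2))) = (-⅛*(-150) + 36173)/(-5919 + (-166 + 156*(-2))) = (75/4 + 36173)/(-5919 + (-166 - 312)) = 144767/(4*(-5919 - 478)) = (144767/4)/(-6397) = (144767/4)*(-1/6397) = -144767/25588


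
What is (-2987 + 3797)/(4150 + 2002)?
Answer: 405/3076 ≈ 0.13166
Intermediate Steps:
(-2987 + 3797)/(4150 + 2002) = 810/6152 = 810*(1/6152) = 405/3076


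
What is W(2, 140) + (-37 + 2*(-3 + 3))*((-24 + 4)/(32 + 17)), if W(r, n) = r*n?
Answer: 14460/49 ≈ 295.10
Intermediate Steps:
W(r, n) = n*r
W(2, 140) + (-37 + 2*(-3 + 3))*((-24 + 4)/(32 + 17)) = 140*2 + (-37 + 2*(-3 + 3))*((-24 + 4)/(32 + 17)) = 280 + (-37 + 2*0)*(-20/49) = 280 + (-37 + 0)*(-20*1/49) = 280 - 37*(-20/49) = 280 + 740/49 = 14460/49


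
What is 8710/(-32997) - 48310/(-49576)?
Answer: 581139055/817929636 ≈ 0.71050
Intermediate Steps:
8710/(-32997) - 48310/(-49576) = 8710*(-1/32997) - 48310*(-1/49576) = -8710/32997 + 24155/24788 = 581139055/817929636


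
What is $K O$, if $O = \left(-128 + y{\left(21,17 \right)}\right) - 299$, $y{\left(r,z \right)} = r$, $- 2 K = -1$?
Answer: $-203$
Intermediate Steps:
$K = \frac{1}{2}$ ($K = \left(- \frac{1}{2}\right) \left(-1\right) = \frac{1}{2} \approx 0.5$)
$O = -406$ ($O = \left(-128 + 21\right) - 299 = -107 - 299 = -406$)
$K O = \frac{1}{2} \left(-406\right) = -203$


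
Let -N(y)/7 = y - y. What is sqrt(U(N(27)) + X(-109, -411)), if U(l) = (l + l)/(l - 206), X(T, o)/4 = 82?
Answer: 2*sqrt(82) ≈ 18.111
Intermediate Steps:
N(y) = 0 (N(y) = -7*(y - y) = -7*0 = 0)
X(T, o) = 328 (X(T, o) = 4*82 = 328)
U(l) = 2*l/(-206 + l) (U(l) = (2*l)/(-206 + l) = 2*l/(-206 + l))
sqrt(U(N(27)) + X(-109, -411)) = sqrt(2*0/(-206 + 0) + 328) = sqrt(2*0/(-206) + 328) = sqrt(2*0*(-1/206) + 328) = sqrt(0 + 328) = sqrt(328) = 2*sqrt(82)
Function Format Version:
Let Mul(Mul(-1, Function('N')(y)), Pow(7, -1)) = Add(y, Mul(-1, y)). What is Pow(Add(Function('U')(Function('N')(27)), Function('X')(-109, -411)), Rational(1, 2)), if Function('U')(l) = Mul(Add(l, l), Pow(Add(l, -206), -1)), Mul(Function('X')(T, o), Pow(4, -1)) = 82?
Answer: Mul(2, Pow(82, Rational(1, 2))) ≈ 18.111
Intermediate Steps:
Function('N')(y) = 0 (Function('N')(y) = Mul(-7, Add(y, Mul(-1, y))) = Mul(-7, 0) = 0)
Function('X')(T, o) = 328 (Function('X')(T, o) = Mul(4, 82) = 328)
Function('U')(l) = Mul(2, l, Pow(Add(-206, l), -1)) (Function('U')(l) = Mul(Mul(2, l), Pow(Add(-206, l), -1)) = Mul(2, l, Pow(Add(-206, l), -1)))
Pow(Add(Function('U')(Function('N')(27)), Function('X')(-109, -411)), Rational(1, 2)) = Pow(Add(Mul(2, 0, Pow(Add(-206, 0), -1)), 328), Rational(1, 2)) = Pow(Add(Mul(2, 0, Pow(-206, -1)), 328), Rational(1, 2)) = Pow(Add(Mul(2, 0, Rational(-1, 206)), 328), Rational(1, 2)) = Pow(Add(0, 328), Rational(1, 2)) = Pow(328, Rational(1, 2)) = Mul(2, Pow(82, Rational(1, 2)))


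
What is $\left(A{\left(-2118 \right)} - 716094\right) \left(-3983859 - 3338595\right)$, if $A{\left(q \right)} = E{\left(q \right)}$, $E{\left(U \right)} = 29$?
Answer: $5243353023510$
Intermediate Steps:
$A{\left(q \right)} = 29$
$\left(A{\left(-2118 \right)} - 716094\right) \left(-3983859 - 3338595\right) = \left(29 - 716094\right) \left(-3983859 - 3338595\right) = \left(-716065\right) \left(-7322454\right) = 5243353023510$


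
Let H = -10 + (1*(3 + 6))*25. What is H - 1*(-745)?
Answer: 960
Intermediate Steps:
H = 215 (H = -10 + (1*9)*25 = -10 + 9*25 = -10 + 225 = 215)
H - 1*(-745) = 215 - 1*(-745) = 215 + 745 = 960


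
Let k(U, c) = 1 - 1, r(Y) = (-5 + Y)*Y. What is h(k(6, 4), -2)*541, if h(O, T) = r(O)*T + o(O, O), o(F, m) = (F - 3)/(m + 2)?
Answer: -1623/2 ≈ -811.50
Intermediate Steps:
r(Y) = Y*(-5 + Y)
k(U, c) = 0
o(F, m) = (-3 + F)/(2 + m)
h(O, T) = (-3 + O)/(2 + O) + O*T*(-5 + O) (h(O, T) = (O*(-5 + O))*T + (-3 + O)/(2 + O) = O*T*(-5 + O) + (-3 + O)/(2 + O) = (-3 + O)/(2 + O) + O*T*(-5 + O))
h(k(6, 4), -2)*541 = ((-3 + 0 + 0*(-2)*(-5 + 0)*(2 + 0))/(2 + 0))*541 = ((-3 + 0 + 0*(-2)*(-5)*2)/2)*541 = ((-3 + 0 + 0)/2)*541 = ((½)*(-3))*541 = -3/2*541 = -1623/2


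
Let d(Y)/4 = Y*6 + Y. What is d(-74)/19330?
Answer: -1036/9665 ≈ -0.10719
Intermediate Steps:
d(Y) = 28*Y (d(Y) = 4*(Y*6 + Y) = 4*(6*Y + Y) = 4*(7*Y) = 28*Y)
d(-74)/19330 = (28*(-74))/19330 = -2072*1/19330 = -1036/9665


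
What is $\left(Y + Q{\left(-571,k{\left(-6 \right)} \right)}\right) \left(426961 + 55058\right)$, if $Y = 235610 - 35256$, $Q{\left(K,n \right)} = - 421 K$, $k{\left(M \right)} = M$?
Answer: $212447464155$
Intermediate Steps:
$Y = 200354$
$\left(Y + Q{\left(-571,k{\left(-6 \right)} \right)}\right) \left(426961 + 55058\right) = \left(200354 - -240391\right) \left(426961 + 55058\right) = \left(200354 + 240391\right) 482019 = 440745 \cdot 482019 = 212447464155$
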